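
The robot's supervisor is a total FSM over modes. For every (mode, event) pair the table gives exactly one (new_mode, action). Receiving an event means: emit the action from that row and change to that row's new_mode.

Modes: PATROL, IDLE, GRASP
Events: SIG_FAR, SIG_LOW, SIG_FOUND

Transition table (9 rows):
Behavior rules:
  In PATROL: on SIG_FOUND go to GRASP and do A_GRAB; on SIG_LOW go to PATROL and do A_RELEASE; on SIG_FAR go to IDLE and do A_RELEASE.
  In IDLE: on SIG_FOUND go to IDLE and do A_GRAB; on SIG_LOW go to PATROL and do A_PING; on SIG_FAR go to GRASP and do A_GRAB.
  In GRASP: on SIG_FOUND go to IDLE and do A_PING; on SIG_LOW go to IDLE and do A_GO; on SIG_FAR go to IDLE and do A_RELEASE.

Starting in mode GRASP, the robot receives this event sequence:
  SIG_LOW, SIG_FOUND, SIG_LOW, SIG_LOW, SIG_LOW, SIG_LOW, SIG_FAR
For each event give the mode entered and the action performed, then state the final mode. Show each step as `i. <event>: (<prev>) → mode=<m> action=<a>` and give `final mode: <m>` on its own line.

1. SIG_LOW: (GRASP) → mode=IDLE action=A_GO
2. SIG_FOUND: (IDLE) → mode=IDLE action=A_GRAB
3. SIG_LOW: (IDLE) → mode=PATROL action=A_PING
4. SIG_LOW: (PATROL) → mode=PATROL action=A_RELEASE
5. SIG_LOW: (PATROL) → mode=PATROL action=A_RELEASE
6. SIG_LOW: (PATROL) → mode=PATROL action=A_RELEASE
7. SIG_FAR: (PATROL) → mode=IDLE action=A_RELEASE

final mode: IDLE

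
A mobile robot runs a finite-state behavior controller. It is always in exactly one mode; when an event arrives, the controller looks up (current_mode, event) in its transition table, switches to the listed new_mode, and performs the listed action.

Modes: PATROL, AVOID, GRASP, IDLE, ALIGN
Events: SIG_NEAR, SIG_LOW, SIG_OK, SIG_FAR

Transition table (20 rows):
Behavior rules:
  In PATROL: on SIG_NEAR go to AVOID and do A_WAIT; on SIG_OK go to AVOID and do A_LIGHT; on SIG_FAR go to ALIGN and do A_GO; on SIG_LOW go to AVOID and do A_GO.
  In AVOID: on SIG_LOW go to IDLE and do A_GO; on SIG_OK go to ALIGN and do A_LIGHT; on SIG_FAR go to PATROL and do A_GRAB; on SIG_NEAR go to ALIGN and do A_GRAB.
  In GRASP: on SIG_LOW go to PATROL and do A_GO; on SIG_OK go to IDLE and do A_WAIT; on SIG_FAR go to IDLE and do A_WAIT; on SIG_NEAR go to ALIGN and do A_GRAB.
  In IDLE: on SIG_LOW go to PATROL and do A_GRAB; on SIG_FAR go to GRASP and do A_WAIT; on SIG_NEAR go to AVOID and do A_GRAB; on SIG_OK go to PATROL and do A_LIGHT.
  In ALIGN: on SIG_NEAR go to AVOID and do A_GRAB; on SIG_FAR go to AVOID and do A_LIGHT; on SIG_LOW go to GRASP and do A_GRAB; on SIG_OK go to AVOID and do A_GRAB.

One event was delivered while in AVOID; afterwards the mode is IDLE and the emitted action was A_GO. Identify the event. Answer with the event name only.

try SIG_NEAR: (AVOID, SIG_NEAR) → (ALIGN, A_GRAB)
try SIG_LOW: (AVOID, SIG_LOW) → (IDLE, A_GO)  ← matches
try SIG_OK: (AVOID, SIG_OK) → (ALIGN, A_LIGHT)
try SIG_FAR: (AVOID, SIG_FAR) → (PATROL, A_GRAB)

SIG_LOW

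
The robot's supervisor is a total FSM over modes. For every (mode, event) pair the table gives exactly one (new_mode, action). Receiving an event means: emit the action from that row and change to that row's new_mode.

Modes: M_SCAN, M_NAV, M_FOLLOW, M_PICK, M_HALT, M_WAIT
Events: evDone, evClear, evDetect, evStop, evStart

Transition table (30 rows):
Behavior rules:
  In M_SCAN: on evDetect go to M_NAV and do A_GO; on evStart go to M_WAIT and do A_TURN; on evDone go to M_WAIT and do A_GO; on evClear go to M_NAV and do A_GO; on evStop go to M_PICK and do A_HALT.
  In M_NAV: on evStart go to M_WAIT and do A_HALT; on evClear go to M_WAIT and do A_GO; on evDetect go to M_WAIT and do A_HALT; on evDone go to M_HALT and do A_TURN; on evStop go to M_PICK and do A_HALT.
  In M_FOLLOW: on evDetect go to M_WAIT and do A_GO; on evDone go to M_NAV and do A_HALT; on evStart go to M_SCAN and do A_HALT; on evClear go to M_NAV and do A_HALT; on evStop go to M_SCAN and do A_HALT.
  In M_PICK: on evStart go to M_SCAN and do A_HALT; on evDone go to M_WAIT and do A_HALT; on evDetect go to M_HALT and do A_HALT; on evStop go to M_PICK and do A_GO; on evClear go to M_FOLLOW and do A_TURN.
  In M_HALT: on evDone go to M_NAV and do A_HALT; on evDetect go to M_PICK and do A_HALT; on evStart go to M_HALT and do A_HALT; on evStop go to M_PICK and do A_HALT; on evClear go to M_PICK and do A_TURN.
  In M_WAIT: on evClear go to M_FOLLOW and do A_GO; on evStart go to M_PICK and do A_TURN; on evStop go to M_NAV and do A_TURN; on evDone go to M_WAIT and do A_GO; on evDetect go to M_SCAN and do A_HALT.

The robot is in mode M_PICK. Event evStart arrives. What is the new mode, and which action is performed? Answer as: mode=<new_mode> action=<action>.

mode=M_SCAN action=A_HALT

current mode = M_PICK; filter table to that mode:
  (M_PICK, evStart) → (M_SCAN, A_HALT)  ← event matches
  (M_PICK, evDone) → (M_WAIT, A_HALT)
  (M_PICK, evDetect) → (M_HALT, A_HALT)
  (M_PICK, evStop) → (M_PICK, A_GO)
  (M_PICK, evClear) → (M_FOLLOW, A_TURN)
event = evStart selects (M_SCAN, A_HALT)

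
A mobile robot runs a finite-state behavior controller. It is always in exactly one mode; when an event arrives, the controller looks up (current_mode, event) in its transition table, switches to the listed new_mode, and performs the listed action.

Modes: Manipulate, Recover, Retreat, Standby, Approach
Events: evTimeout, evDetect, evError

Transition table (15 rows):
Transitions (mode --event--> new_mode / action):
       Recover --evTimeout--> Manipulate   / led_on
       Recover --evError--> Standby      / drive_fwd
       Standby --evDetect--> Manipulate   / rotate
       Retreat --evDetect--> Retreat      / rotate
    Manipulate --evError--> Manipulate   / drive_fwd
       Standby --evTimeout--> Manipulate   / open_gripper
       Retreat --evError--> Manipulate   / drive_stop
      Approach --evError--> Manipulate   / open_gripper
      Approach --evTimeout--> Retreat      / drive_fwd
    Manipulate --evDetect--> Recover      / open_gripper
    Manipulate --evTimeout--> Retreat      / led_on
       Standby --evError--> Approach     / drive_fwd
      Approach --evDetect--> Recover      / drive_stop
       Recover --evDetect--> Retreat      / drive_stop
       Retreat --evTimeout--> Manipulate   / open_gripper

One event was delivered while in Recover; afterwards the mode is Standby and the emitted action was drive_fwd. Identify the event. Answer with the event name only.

try evTimeout: (Recover, evTimeout) → (Manipulate, led_on)
try evDetect: (Recover, evDetect) → (Retreat, drive_stop)
try evError: (Recover, evError) → (Standby, drive_fwd)  ← matches

evError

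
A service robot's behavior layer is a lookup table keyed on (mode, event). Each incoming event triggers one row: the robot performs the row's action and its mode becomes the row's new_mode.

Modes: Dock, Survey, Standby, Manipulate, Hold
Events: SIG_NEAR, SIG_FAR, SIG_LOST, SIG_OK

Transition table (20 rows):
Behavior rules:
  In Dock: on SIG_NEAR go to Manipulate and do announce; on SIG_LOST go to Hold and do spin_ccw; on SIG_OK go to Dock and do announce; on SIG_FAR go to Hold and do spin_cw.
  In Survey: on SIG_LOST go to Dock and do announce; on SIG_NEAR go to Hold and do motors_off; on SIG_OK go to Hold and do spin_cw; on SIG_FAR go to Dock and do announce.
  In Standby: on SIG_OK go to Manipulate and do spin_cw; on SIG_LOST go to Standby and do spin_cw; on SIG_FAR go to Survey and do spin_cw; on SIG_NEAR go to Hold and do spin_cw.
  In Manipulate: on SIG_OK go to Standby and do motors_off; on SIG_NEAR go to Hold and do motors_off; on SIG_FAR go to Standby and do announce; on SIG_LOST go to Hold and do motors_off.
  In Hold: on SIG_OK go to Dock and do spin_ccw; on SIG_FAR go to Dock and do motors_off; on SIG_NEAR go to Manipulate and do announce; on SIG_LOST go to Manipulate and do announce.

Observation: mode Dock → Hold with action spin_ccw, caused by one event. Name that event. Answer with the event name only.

try SIG_NEAR: (Dock, SIG_NEAR) → (Manipulate, announce)
try SIG_FAR: (Dock, SIG_FAR) → (Hold, spin_cw)
try SIG_LOST: (Dock, SIG_LOST) → (Hold, spin_ccw)  ← matches
try SIG_OK: (Dock, SIG_OK) → (Dock, announce)

SIG_LOST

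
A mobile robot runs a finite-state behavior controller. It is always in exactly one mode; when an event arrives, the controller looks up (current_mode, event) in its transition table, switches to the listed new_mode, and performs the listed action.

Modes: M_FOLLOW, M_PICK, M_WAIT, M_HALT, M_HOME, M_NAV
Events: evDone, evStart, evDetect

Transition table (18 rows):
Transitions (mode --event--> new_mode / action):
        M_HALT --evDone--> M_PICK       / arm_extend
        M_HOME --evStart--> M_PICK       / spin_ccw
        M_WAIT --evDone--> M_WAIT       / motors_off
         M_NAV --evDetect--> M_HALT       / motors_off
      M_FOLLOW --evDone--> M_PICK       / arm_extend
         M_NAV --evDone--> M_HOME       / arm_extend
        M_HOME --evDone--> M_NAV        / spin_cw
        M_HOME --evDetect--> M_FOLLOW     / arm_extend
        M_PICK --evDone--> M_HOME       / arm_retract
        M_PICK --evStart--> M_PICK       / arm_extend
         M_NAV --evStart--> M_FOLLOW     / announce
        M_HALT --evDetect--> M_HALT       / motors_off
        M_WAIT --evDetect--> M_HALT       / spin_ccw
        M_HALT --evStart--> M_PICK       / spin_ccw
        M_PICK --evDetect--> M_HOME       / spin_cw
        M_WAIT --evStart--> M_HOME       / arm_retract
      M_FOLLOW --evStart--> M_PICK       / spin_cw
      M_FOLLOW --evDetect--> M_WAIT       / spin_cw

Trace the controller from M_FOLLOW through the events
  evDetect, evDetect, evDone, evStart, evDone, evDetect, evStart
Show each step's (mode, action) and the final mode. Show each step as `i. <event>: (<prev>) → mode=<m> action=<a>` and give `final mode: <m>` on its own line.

1. evDetect: (M_FOLLOW) → mode=M_WAIT action=spin_cw
2. evDetect: (M_WAIT) → mode=M_HALT action=spin_ccw
3. evDone: (M_HALT) → mode=M_PICK action=arm_extend
4. evStart: (M_PICK) → mode=M_PICK action=arm_extend
5. evDone: (M_PICK) → mode=M_HOME action=arm_retract
6. evDetect: (M_HOME) → mode=M_FOLLOW action=arm_extend
7. evStart: (M_FOLLOW) → mode=M_PICK action=spin_cw

final mode: M_PICK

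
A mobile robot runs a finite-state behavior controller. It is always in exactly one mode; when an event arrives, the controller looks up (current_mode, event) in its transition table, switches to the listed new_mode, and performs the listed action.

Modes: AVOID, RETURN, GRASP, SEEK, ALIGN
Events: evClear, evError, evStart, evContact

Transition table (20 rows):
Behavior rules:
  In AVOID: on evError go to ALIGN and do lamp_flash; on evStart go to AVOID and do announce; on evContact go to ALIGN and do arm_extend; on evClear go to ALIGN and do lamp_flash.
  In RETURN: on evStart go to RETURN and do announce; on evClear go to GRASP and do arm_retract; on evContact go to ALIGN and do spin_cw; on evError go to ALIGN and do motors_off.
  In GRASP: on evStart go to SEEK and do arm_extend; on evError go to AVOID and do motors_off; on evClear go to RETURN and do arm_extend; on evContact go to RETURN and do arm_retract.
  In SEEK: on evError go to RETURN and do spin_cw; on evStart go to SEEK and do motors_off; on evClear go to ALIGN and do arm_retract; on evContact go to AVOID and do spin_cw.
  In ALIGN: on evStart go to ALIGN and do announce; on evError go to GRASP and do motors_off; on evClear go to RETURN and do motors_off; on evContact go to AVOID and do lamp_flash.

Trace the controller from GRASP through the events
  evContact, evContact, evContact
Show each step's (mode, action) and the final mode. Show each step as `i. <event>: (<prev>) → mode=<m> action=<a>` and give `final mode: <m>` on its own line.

final mode: AVOID

1. evContact: (GRASP) → mode=RETURN action=arm_retract
2. evContact: (RETURN) → mode=ALIGN action=spin_cw
3. evContact: (ALIGN) → mode=AVOID action=lamp_flash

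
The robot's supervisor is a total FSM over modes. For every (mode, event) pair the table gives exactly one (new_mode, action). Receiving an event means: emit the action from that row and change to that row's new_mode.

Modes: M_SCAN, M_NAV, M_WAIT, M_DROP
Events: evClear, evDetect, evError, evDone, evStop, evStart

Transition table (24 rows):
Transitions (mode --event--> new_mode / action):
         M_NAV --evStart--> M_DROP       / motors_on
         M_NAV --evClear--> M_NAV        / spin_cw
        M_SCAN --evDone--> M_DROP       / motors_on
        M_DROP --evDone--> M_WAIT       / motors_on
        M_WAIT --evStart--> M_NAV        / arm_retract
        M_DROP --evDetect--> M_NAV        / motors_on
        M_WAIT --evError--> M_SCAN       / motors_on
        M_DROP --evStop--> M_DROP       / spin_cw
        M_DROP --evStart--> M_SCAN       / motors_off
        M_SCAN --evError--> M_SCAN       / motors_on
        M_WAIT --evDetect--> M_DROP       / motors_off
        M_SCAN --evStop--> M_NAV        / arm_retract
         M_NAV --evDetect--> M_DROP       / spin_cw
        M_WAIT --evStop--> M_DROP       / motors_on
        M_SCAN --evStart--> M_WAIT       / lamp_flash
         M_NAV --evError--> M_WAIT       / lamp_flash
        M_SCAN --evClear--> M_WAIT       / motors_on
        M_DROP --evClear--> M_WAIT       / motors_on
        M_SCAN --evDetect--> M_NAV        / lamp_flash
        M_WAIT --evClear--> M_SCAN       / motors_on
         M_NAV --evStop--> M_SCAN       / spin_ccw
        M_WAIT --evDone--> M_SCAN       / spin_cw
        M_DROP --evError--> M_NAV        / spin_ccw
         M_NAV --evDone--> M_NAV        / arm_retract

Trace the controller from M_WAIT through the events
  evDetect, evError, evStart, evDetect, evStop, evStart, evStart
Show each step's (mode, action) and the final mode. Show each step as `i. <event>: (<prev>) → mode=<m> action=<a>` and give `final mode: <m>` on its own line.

final mode: M_NAV

1. evDetect: (M_WAIT) → mode=M_DROP action=motors_off
2. evError: (M_DROP) → mode=M_NAV action=spin_ccw
3. evStart: (M_NAV) → mode=M_DROP action=motors_on
4. evDetect: (M_DROP) → mode=M_NAV action=motors_on
5. evStop: (M_NAV) → mode=M_SCAN action=spin_ccw
6. evStart: (M_SCAN) → mode=M_WAIT action=lamp_flash
7. evStart: (M_WAIT) → mode=M_NAV action=arm_retract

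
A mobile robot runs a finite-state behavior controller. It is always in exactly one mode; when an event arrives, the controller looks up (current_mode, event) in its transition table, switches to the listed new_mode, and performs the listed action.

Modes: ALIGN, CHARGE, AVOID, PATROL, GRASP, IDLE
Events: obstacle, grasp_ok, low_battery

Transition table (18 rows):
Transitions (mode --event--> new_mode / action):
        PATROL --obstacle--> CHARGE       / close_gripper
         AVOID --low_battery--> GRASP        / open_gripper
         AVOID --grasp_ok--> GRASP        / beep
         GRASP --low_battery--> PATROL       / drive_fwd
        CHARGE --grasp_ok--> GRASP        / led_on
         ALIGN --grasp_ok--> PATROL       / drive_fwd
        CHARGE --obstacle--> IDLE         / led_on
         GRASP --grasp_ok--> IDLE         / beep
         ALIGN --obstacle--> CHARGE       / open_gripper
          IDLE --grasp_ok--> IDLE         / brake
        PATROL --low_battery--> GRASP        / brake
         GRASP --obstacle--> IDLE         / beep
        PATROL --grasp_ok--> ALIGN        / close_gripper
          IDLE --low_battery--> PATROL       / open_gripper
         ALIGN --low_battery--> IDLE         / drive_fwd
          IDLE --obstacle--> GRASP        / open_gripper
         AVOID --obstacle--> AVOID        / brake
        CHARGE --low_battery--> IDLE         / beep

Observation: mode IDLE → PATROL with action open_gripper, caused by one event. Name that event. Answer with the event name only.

try obstacle: (IDLE, obstacle) → (GRASP, open_gripper)
try grasp_ok: (IDLE, grasp_ok) → (IDLE, brake)
try low_battery: (IDLE, low_battery) → (PATROL, open_gripper)  ← matches

low_battery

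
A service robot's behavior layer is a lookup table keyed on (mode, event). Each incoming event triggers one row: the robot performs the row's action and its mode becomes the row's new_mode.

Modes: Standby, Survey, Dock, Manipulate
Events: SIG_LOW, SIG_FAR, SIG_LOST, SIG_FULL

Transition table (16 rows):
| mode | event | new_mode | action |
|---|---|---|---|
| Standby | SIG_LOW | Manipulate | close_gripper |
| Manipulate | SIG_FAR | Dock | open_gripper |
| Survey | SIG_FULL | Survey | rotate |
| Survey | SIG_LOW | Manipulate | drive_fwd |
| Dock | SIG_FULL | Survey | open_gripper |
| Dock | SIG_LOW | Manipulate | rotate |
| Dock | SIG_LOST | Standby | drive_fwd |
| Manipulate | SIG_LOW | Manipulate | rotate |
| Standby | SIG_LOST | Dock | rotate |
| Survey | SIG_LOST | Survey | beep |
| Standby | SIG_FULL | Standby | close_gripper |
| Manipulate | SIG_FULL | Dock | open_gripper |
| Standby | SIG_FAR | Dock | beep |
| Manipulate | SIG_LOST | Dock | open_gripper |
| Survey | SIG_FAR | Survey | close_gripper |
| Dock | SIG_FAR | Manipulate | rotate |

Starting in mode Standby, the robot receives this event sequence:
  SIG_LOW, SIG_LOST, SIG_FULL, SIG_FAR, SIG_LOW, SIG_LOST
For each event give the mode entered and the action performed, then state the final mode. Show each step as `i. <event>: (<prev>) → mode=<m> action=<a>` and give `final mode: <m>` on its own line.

1. SIG_LOW: (Standby) → mode=Manipulate action=close_gripper
2. SIG_LOST: (Manipulate) → mode=Dock action=open_gripper
3. SIG_FULL: (Dock) → mode=Survey action=open_gripper
4. SIG_FAR: (Survey) → mode=Survey action=close_gripper
5. SIG_LOW: (Survey) → mode=Manipulate action=drive_fwd
6. SIG_LOST: (Manipulate) → mode=Dock action=open_gripper

final mode: Dock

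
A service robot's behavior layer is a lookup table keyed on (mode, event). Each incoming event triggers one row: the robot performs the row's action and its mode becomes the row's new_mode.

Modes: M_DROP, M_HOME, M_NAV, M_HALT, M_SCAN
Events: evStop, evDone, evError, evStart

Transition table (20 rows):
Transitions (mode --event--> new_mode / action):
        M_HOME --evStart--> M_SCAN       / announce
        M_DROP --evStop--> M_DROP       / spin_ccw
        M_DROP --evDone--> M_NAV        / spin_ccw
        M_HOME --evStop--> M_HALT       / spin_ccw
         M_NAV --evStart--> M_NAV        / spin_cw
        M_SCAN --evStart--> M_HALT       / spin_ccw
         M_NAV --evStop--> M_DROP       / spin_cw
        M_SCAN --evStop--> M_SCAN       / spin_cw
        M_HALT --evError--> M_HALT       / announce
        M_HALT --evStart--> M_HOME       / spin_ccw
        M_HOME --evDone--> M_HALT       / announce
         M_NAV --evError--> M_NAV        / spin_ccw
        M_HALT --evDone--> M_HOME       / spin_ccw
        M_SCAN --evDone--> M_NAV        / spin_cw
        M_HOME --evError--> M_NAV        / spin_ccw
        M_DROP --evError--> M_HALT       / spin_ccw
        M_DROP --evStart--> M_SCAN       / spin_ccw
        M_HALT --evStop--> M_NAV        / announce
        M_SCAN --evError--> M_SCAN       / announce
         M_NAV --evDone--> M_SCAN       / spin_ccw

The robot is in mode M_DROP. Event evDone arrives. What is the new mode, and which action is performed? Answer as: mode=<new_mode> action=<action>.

current mode = M_DROP; filter table to that mode:
  (M_DROP, evStop) → (M_DROP, spin_ccw)
  (M_DROP, evDone) → (M_NAV, spin_ccw)  ← event matches
  (M_DROP, evError) → (M_HALT, spin_ccw)
  (M_DROP, evStart) → (M_SCAN, spin_ccw)
event = evDone selects (M_NAV, spin_ccw)

mode=M_NAV action=spin_ccw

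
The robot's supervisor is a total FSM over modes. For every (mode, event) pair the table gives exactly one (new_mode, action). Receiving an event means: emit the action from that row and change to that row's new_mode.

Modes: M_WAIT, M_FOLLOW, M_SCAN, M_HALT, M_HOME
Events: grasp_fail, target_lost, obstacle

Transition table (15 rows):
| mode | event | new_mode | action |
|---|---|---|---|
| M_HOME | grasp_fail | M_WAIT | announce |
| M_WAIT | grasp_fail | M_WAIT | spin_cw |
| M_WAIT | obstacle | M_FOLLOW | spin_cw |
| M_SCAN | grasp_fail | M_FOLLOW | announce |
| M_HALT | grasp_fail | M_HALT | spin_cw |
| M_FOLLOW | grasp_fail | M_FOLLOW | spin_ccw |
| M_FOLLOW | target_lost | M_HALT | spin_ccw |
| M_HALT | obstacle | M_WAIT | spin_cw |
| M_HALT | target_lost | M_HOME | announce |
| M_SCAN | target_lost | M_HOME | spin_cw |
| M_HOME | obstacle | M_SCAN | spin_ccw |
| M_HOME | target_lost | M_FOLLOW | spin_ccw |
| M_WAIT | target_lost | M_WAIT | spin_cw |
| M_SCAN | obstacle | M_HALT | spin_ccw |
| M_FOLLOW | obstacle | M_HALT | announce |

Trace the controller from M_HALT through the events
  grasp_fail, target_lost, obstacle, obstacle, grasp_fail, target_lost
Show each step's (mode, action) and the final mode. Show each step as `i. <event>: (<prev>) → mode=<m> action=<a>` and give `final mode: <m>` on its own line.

1. grasp_fail: (M_HALT) → mode=M_HALT action=spin_cw
2. target_lost: (M_HALT) → mode=M_HOME action=announce
3. obstacle: (M_HOME) → mode=M_SCAN action=spin_ccw
4. obstacle: (M_SCAN) → mode=M_HALT action=spin_ccw
5. grasp_fail: (M_HALT) → mode=M_HALT action=spin_cw
6. target_lost: (M_HALT) → mode=M_HOME action=announce

final mode: M_HOME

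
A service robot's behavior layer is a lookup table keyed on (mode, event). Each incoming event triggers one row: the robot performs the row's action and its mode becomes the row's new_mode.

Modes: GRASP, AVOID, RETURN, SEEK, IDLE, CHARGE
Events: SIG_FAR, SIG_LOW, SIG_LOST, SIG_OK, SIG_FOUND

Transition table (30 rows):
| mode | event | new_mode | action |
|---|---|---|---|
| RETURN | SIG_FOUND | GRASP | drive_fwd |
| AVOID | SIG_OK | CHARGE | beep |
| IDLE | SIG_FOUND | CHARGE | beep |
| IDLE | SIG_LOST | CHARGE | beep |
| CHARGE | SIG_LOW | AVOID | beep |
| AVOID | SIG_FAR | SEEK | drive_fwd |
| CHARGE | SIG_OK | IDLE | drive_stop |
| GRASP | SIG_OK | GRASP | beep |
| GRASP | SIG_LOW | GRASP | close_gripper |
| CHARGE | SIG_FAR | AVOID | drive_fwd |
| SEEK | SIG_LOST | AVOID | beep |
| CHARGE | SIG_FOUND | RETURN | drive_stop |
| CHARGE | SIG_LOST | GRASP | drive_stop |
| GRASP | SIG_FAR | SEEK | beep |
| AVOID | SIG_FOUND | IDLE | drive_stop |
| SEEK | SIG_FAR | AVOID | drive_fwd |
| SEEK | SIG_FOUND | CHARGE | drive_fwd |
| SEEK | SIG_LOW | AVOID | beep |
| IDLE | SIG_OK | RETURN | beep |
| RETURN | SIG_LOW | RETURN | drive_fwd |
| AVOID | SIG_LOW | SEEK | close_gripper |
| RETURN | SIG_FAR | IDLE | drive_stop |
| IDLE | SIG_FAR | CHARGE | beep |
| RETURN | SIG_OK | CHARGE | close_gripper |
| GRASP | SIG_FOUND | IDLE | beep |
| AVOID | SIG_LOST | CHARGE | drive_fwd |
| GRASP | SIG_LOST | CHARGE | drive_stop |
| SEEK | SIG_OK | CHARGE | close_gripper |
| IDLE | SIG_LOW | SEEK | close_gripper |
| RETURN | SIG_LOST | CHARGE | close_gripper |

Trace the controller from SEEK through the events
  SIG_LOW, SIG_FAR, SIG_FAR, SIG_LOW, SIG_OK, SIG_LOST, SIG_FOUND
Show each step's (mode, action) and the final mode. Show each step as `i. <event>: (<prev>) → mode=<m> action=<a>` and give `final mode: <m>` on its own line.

1. SIG_LOW: (SEEK) → mode=AVOID action=beep
2. SIG_FAR: (AVOID) → mode=SEEK action=drive_fwd
3. SIG_FAR: (SEEK) → mode=AVOID action=drive_fwd
4. SIG_LOW: (AVOID) → mode=SEEK action=close_gripper
5. SIG_OK: (SEEK) → mode=CHARGE action=close_gripper
6. SIG_LOST: (CHARGE) → mode=GRASP action=drive_stop
7. SIG_FOUND: (GRASP) → mode=IDLE action=beep

final mode: IDLE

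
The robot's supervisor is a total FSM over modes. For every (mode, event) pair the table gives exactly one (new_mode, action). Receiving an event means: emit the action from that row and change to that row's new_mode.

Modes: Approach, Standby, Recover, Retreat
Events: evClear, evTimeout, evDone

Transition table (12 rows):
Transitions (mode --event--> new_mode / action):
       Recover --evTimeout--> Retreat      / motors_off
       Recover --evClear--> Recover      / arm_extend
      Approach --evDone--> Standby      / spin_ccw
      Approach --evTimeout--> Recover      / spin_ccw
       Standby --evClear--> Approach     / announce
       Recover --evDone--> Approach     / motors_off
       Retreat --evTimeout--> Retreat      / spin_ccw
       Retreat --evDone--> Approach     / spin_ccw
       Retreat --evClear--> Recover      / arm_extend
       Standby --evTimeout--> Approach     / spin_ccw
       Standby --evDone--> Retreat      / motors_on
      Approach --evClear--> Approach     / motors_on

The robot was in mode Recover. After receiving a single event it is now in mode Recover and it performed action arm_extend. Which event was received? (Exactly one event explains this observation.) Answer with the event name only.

try evClear: (Recover, evClear) → (Recover, arm_extend)  ← matches
try evTimeout: (Recover, evTimeout) → (Retreat, motors_off)
try evDone: (Recover, evDone) → (Approach, motors_off)

evClear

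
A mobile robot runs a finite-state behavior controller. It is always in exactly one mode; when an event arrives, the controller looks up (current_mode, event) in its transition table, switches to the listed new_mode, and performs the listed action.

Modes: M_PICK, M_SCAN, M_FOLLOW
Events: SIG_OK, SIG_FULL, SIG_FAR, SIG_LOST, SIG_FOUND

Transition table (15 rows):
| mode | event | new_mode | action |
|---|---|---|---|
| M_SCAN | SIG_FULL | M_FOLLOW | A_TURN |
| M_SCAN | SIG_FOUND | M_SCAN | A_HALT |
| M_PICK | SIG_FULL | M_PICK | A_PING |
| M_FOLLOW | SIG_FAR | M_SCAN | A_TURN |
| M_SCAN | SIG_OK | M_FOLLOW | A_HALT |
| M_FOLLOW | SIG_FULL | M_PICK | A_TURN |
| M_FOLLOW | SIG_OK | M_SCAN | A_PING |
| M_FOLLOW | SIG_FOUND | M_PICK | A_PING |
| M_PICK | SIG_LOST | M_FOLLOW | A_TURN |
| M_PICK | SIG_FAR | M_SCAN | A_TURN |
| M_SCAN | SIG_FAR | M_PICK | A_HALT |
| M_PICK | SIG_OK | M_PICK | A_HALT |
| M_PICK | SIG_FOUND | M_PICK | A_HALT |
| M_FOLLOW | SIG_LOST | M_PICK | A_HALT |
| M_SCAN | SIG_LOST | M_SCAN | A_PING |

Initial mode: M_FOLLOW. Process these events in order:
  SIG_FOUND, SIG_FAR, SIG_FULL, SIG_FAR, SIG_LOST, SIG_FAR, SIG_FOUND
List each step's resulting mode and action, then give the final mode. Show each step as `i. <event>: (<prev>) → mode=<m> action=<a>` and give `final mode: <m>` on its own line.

final mode: M_PICK

1. SIG_FOUND: (M_FOLLOW) → mode=M_PICK action=A_PING
2. SIG_FAR: (M_PICK) → mode=M_SCAN action=A_TURN
3. SIG_FULL: (M_SCAN) → mode=M_FOLLOW action=A_TURN
4. SIG_FAR: (M_FOLLOW) → mode=M_SCAN action=A_TURN
5. SIG_LOST: (M_SCAN) → mode=M_SCAN action=A_PING
6. SIG_FAR: (M_SCAN) → mode=M_PICK action=A_HALT
7. SIG_FOUND: (M_PICK) → mode=M_PICK action=A_HALT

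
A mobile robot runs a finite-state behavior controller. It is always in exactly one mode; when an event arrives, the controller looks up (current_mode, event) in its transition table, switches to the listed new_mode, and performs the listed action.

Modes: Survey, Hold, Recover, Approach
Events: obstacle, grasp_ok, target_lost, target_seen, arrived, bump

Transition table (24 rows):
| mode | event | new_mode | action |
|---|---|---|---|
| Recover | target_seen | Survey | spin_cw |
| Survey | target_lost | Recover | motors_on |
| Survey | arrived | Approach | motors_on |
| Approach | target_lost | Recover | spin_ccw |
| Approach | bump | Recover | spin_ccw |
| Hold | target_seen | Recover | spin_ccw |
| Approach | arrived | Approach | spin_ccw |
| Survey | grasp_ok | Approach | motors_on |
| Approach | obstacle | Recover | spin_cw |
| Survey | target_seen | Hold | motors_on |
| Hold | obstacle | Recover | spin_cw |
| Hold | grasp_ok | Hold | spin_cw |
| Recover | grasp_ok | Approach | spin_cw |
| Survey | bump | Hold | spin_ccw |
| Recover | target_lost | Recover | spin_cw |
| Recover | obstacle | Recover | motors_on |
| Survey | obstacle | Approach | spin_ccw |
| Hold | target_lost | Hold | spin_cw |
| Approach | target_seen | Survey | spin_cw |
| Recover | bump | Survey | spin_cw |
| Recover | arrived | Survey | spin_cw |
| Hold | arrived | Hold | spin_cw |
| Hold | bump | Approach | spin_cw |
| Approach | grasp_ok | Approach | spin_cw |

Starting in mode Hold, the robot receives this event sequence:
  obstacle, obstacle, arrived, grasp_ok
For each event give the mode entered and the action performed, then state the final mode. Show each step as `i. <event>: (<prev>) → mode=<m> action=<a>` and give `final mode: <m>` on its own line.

final mode: Approach

1. obstacle: (Hold) → mode=Recover action=spin_cw
2. obstacle: (Recover) → mode=Recover action=motors_on
3. arrived: (Recover) → mode=Survey action=spin_cw
4. grasp_ok: (Survey) → mode=Approach action=motors_on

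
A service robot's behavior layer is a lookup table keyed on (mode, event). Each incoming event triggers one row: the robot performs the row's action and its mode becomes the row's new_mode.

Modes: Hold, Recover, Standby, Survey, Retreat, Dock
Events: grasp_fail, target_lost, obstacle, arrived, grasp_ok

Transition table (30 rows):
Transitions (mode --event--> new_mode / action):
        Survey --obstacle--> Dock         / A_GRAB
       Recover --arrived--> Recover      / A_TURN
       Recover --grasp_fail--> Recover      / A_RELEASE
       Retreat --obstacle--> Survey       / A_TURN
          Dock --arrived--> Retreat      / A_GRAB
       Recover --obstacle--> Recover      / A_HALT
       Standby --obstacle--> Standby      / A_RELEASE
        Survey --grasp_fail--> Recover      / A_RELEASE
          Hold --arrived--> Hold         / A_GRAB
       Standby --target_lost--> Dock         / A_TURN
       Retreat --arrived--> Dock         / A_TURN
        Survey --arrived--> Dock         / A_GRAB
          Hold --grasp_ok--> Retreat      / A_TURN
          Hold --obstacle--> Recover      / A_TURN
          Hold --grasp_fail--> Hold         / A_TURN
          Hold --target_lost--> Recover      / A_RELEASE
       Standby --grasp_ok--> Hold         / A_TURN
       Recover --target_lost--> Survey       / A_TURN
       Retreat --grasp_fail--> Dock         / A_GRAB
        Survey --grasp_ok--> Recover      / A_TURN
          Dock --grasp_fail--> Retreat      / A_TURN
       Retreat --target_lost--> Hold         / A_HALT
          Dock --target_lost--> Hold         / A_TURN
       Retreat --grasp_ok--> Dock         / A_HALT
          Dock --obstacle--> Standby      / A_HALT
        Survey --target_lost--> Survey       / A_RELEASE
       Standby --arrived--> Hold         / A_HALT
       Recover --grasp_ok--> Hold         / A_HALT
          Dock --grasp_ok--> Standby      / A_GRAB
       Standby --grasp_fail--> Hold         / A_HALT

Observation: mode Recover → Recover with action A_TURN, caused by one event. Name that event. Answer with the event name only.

arrived

try grasp_fail: (Recover, grasp_fail) → (Recover, A_RELEASE)
try target_lost: (Recover, target_lost) → (Survey, A_TURN)
try obstacle: (Recover, obstacle) → (Recover, A_HALT)
try arrived: (Recover, arrived) → (Recover, A_TURN)  ← matches
try grasp_ok: (Recover, grasp_ok) → (Hold, A_HALT)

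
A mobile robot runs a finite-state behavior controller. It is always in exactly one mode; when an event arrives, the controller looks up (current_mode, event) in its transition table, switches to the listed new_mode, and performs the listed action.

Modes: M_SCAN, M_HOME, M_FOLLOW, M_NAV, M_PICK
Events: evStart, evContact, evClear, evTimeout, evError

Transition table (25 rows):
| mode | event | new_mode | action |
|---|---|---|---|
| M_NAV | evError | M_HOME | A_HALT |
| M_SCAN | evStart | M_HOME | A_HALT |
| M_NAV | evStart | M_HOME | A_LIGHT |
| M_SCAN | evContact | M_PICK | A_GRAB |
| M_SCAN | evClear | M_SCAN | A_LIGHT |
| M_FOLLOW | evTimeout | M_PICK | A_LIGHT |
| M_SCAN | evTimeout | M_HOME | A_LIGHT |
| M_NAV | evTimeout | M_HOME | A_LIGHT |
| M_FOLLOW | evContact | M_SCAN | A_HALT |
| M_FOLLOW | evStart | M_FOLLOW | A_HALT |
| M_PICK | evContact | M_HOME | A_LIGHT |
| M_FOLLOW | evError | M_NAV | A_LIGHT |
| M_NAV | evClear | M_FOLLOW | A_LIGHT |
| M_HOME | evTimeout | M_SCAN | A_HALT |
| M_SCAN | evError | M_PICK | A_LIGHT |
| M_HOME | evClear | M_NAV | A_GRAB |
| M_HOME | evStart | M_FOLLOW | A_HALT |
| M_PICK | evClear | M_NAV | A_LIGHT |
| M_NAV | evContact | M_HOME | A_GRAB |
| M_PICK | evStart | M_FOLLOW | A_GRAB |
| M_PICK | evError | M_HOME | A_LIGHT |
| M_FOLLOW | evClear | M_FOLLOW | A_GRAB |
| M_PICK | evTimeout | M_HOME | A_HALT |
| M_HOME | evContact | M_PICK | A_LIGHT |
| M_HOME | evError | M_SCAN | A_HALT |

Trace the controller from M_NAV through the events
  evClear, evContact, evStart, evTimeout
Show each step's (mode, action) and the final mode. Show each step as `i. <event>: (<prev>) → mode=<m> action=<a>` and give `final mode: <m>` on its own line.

1. evClear: (M_NAV) → mode=M_FOLLOW action=A_LIGHT
2. evContact: (M_FOLLOW) → mode=M_SCAN action=A_HALT
3. evStart: (M_SCAN) → mode=M_HOME action=A_HALT
4. evTimeout: (M_HOME) → mode=M_SCAN action=A_HALT

final mode: M_SCAN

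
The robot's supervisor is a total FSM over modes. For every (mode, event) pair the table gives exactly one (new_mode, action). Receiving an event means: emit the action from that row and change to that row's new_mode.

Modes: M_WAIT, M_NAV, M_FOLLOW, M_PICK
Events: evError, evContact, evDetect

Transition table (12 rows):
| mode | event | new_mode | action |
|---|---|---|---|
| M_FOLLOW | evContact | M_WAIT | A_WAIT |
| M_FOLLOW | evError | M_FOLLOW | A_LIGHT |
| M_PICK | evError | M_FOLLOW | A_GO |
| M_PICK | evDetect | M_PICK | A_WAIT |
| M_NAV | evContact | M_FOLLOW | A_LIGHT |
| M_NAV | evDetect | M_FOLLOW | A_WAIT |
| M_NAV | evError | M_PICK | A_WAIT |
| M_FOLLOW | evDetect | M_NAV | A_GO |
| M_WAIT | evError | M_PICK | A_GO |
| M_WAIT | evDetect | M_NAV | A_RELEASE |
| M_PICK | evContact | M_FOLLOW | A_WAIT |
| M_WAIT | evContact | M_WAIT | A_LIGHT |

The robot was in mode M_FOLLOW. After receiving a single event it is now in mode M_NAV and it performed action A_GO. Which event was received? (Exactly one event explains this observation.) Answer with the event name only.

try evError: (M_FOLLOW, evError) → (M_FOLLOW, A_LIGHT)
try evContact: (M_FOLLOW, evContact) → (M_WAIT, A_WAIT)
try evDetect: (M_FOLLOW, evDetect) → (M_NAV, A_GO)  ← matches

evDetect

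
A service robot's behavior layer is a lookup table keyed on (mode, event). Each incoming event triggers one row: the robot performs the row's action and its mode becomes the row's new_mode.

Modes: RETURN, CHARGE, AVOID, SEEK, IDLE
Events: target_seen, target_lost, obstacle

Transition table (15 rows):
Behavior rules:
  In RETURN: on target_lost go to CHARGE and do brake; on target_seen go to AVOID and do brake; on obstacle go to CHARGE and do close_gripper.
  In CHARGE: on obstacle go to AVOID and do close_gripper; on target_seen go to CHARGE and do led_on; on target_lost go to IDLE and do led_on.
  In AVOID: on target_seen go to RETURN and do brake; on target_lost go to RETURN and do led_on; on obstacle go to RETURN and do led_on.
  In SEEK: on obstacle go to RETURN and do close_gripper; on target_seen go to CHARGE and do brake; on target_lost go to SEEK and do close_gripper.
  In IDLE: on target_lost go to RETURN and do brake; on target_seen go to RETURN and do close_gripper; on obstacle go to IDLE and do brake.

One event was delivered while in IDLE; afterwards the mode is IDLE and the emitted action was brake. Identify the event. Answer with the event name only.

obstacle

try target_seen: (IDLE, target_seen) → (RETURN, close_gripper)
try target_lost: (IDLE, target_lost) → (RETURN, brake)
try obstacle: (IDLE, obstacle) → (IDLE, brake)  ← matches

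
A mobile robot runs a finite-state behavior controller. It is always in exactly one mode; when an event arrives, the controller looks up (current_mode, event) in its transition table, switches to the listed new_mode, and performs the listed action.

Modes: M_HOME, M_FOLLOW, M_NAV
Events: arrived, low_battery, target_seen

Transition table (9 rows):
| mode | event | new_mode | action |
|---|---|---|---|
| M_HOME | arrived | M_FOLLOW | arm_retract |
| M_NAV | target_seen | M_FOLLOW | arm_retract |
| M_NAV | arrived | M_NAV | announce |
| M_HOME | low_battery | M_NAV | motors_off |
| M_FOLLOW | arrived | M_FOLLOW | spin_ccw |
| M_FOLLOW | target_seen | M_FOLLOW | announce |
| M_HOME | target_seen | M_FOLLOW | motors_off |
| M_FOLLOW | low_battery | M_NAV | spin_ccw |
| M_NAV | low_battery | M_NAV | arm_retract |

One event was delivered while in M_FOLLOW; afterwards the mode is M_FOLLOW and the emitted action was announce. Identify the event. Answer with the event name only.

try arrived: (M_FOLLOW, arrived) → (M_FOLLOW, spin_ccw)
try low_battery: (M_FOLLOW, low_battery) → (M_NAV, spin_ccw)
try target_seen: (M_FOLLOW, target_seen) → (M_FOLLOW, announce)  ← matches

target_seen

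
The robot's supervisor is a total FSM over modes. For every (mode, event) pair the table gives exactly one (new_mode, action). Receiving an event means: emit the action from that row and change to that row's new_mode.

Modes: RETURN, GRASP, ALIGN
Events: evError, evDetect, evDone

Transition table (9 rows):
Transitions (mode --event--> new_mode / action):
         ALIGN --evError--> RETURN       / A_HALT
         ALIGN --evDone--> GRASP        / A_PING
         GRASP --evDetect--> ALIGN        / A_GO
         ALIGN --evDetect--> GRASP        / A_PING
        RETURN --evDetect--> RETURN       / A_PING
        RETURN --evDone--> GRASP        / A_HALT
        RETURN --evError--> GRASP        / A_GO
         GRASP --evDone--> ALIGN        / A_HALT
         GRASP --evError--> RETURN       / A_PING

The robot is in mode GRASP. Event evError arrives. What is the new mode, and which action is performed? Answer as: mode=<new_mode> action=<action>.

mode=RETURN action=A_PING

current mode = GRASP; filter table to that mode:
  (GRASP, evDetect) → (ALIGN, A_GO)
  (GRASP, evDone) → (ALIGN, A_HALT)
  (GRASP, evError) → (RETURN, A_PING)  ← event matches
event = evError selects (RETURN, A_PING)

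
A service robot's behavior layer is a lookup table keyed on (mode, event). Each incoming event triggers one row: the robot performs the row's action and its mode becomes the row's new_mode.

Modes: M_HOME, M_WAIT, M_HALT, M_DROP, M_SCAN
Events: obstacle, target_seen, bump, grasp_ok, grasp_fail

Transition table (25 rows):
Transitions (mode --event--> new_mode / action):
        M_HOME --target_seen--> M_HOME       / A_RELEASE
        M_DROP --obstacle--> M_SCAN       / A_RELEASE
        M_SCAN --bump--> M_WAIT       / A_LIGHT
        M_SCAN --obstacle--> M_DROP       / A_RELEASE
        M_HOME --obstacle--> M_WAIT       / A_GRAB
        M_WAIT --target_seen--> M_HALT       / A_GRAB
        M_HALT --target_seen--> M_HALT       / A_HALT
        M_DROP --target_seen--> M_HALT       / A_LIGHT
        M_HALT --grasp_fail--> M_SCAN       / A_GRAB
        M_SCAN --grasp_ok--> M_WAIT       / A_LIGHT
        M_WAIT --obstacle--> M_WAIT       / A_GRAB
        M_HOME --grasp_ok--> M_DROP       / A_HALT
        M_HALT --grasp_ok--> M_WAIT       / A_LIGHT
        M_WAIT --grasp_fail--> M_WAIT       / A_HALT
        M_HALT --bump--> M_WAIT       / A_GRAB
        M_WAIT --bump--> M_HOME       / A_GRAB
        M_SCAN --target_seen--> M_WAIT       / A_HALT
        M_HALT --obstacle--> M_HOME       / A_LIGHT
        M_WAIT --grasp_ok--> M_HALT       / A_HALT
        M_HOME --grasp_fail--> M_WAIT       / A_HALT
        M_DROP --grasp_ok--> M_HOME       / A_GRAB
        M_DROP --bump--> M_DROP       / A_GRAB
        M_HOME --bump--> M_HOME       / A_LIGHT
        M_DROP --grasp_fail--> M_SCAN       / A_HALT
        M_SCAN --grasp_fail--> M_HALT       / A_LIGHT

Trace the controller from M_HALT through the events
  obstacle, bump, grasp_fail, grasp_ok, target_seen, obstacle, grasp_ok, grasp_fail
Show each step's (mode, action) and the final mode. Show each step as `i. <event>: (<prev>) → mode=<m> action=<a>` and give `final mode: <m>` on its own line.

final mode: M_SCAN

1. obstacle: (M_HALT) → mode=M_HOME action=A_LIGHT
2. bump: (M_HOME) → mode=M_HOME action=A_LIGHT
3. grasp_fail: (M_HOME) → mode=M_WAIT action=A_HALT
4. grasp_ok: (M_WAIT) → mode=M_HALT action=A_HALT
5. target_seen: (M_HALT) → mode=M_HALT action=A_HALT
6. obstacle: (M_HALT) → mode=M_HOME action=A_LIGHT
7. grasp_ok: (M_HOME) → mode=M_DROP action=A_HALT
8. grasp_fail: (M_DROP) → mode=M_SCAN action=A_HALT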